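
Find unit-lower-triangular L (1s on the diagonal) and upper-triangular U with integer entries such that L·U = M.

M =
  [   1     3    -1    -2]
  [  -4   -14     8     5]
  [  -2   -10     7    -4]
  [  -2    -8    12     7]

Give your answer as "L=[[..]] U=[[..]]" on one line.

  r1 -= -4·r0 → [0,-2,4,-3]
  r2 -= -2·r0 → [0,-4,5,-8]
  r3 -= -2·r0 → [0,-2,10,3]
  r2 -= 2·r1 → [0,0,-3,-2]
  r3 -= 1·r1 → [0,0,6,6]
  r3 -= -2·r2 → [0,0,0,2]

L=[[1,0,0,0],[-4,1,0,0],[-2,2,1,0],[-2,1,-2,1]] U=[[1,3,-1,-2],[0,-2,4,-3],[0,0,-3,-2],[0,0,0,2]]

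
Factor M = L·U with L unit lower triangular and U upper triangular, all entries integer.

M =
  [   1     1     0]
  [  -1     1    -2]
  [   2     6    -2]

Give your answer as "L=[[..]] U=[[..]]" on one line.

  r1 -= -1·r0 → [0,2,-2]
  r2 -= 2·r0 → [0,4,-2]
  r2 -= 2·r1 → [0,0,2]

L=[[1,0,0],[-1,1,0],[2,2,1]] U=[[1,1,0],[0,2,-2],[0,0,2]]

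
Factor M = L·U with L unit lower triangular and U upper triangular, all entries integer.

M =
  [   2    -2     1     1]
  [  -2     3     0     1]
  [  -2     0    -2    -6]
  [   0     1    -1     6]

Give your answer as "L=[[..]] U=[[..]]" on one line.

L=[[1,0,0,0],[-1,1,0,0],[-1,-2,1,0],[0,1,-2,1]] U=[[2,-2,1,1],[0,1,1,2],[0,0,1,-1],[0,0,0,2]]

  R1 -= -1·R0 → [0,1,1,2]
  R2 -= -1·R0 → [0,-2,-1,-5]
  R3 -= 0·R0 → [0,1,-1,6]
  R2 -= -2·R1 → [0,0,1,-1]
  R3 -= 1·R1 → [0,0,-2,4]
  R3 -= -2·R2 → [0,0,0,2]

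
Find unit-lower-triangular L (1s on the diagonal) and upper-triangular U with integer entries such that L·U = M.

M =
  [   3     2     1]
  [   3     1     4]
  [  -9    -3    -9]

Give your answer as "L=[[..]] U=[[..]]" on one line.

  row1 -= 1·row0 → [0,-1,3]
  row2 -= -3·row0 → [0,3,-6]
  row2 -= -3·row1 → [0,0,3]

L=[[1,0,0],[1,1,0],[-3,-3,1]] U=[[3,2,1],[0,-1,3],[0,0,3]]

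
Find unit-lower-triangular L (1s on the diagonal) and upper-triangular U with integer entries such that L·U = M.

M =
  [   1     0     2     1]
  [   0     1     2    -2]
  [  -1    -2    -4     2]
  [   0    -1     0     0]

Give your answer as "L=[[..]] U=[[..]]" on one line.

L=[[1,0,0,0],[0,1,0,0],[-1,-2,1,0],[0,-1,1,1]] U=[[1,0,2,1],[0,1,2,-2],[0,0,2,-1],[0,0,0,-1]]

  row1 -= 0·row0 → [0,1,2,-2]
  row2 -= -1·row0 → [0,-2,-2,3]
  row3 -= 0·row0 → [0,-1,0,0]
  row2 -= -2·row1 → [0,0,2,-1]
  row3 -= -1·row1 → [0,0,2,-2]
  row3 -= 1·row2 → [0,0,0,-1]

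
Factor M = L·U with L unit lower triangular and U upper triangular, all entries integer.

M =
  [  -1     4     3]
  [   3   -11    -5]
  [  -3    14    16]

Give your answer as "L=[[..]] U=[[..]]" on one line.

L=[[1,0,0],[-3,1,0],[3,2,1]] U=[[-1,4,3],[0,1,4],[0,0,-1]]

  r1 -= -3·r0 → [0,1,4]
  r2 -= 3·r0 → [0,2,7]
  r2 -= 2·r1 → [0,0,-1]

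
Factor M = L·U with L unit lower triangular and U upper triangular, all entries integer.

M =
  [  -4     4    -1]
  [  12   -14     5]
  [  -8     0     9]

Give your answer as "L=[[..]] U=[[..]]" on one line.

  r1 -= -3·r0 → [0,-2,2]
  r2 -= 2·r0 → [0,-8,11]
  r2 -= 4·r1 → [0,0,3]

L=[[1,0,0],[-3,1,0],[2,4,1]] U=[[-4,4,-1],[0,-2,2],[0,0,3]]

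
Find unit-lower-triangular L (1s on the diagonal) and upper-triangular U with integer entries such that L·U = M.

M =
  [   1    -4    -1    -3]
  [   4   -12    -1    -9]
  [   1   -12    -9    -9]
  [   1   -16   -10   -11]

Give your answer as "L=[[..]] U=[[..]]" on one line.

  R1 -= 4·R0 → [0,4,3,3]
  R2 -= 1·R0 → [0,-8,-8,-6]
  R3 -= 1·R0 → [0,-12,-9,-8]
  R2 -= -2·R1 → [0,0,-2,0]
  R3 -= -3·R1 → [0,0,0,1]
  R3 -= 0·R2 → [0,0,0,1]

L=[[1,0,0,0],[4,1,0,0],[1,-2,1,0],[1,-3,0,1]] U=[[1,-4,-1,-3],[0,4,3,3],[0,0,-2,0],[0,0,0,1]]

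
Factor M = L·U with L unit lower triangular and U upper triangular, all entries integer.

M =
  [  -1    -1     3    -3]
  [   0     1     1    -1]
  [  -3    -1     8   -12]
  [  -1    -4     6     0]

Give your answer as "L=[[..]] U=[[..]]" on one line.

L=[[1,0,0,0],[0,1,0,0],[3,2,1,0],[1,-3,-2,1]] U=[[-1,-1,3,-3],[0,1,1,-1],[0,0,-3,-1],[0,0,0,-2]]

  r1 -= 0·r0 → [0,1,1,-1]
  r2 -= 3·r0 → [0,2,-1,-3]
  r3 -= 1·r0 → [0,-3,3,3]
  r2 -= 2·r1 → [0,0,-3,-1]
  r3 -= -3·r1 → [0,0,6,0]
  r3 -= -2·r2 → [0,0,0,-2]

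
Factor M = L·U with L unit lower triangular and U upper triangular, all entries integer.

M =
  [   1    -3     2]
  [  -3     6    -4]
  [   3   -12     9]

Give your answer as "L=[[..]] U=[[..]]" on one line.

  r1 -= -3·r0 → [0,-3,2]
  r2 -= 3·r0 → [0,-3,3]
  r2 -= 1·r1 → [0,0,1]

L=[[1,0,0],[-3,1,0],[3,1,1]] U=[[1,-3,2],[0,-3,2],[0,0,1]]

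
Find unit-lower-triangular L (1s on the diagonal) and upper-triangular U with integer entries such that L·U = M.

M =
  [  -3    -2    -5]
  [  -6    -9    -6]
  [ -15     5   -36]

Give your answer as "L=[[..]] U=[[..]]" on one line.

  R1 -= 2·R0 → [0,-5,4]
  R2 -= 5·R0 → [0,15,-11]
  R2 -= -3·R1 → [0,0,1]

L=[[1,0,0],[2,1,0],[5,-3,1]] U=[[-3,-2,-5],[0,-5,4],[0,0,1]]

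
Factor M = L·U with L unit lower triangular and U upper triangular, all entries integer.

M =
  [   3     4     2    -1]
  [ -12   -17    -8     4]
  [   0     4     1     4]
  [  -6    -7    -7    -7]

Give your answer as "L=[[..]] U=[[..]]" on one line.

  row1 -= -4·row0 → [0,-1,0,0]
  row2 -= 0·row0 → [0,4,1,4]
  row3 -= -2·row0 → [0,1,-3,-9]
  row2 -= -4·row1 → [0,0,1,4]
  row3 -= -1·row1 → [0,0,-3,-9]
  row3 -= -3·row2 → [0,0,0,3]

L=[[1,0,0,0],[-4,1,0,0],[0,-4,1,0],[-2,-1,-3,1]] U=[[3,4,2,-1],[0,-1,0,0],[0,0,1,4],[0,0,0,3]]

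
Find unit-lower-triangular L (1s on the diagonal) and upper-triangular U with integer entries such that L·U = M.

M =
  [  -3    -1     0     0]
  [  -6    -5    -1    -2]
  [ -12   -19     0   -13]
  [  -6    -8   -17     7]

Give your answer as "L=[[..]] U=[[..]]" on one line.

  r1 -= 2·r0 → [0,-3,-1,-2]
  r2 -= 4·r0 → [0,-15,0,-13]
  r3 -= 2·r0 → [0,-6,-17,7]
  r2 -= 5·r1 → [0,0,5,-3]
  r3 -= 2·r1 → [0,0,-15,11]
  r3 -= -3·r2 → [0,0,0,2]

L=[[1,0,0,0],[2,1,0,0],[4,5,1,0],[2,2,-3,1]] U=[[-3,-1,0,0],[0,-3,-1,-2],[0,0,5,-3],[0,0,0,2]]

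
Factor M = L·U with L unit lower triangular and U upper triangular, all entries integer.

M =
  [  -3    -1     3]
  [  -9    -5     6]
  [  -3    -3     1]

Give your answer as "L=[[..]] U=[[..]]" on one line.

L=[[1,0,0],[3,1,0],[1,1,1]] U=[[-3,-1,3],[0,-2,-3],[0,0,1]]

  R1 -= 3·R0 → [0,-2,-3]
  R2 -= 1·R0 → [0,-2,-2]
  R2 -= 1·R1 → [0,0,1]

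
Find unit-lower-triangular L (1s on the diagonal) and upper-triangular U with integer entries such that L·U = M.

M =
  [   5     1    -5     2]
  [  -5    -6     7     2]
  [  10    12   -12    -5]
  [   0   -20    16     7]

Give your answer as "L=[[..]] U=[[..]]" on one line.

L=[[1,0,0,0],[-1,1,0,0],[2,-2,1,0],[0,4,4,1]] U=[[5,1,-5,2],[0,-5,2,4],[0,0,2,-1],[0,0,0,-5]]

  r1 -= -1·r0 → [0,-5,2,4]
  r2 -= 2·r0 → [0,10,-2,-9]
  r3 -= 0·r0 → [0,-20,16,7]
  r2 -= -2·r1 → [0,0,2,-1]
  r3 -= 4·r1 → [0,0,8,-9]
  r3 -= 4·r2 → [0,0,0,-5]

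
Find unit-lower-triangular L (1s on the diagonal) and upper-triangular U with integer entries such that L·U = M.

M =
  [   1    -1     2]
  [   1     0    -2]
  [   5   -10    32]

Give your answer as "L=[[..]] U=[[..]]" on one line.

L=[[1,0,0],[1,1,0],[5,-5,1]] U=[[1,-1,2],[0,1,-4],[0,0,2]]

  R1 -= 1·R0 → [0,1,-4]
  R2 -= 5·R0 → [0,-5,22]
  R2 -= -5·R1 → [0,0,2]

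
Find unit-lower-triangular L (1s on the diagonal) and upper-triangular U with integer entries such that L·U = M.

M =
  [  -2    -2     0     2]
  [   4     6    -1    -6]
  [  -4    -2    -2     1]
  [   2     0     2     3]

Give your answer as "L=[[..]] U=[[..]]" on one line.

  row1 -= -2·row0 → [0,2,-1,-2]
  row2 -= 2·row0 → [0,2,-2,-3]
  row3 -= -1·row0 → [0,-2,2,5]
  row2 -= 1·row1 → [0,0,-1,-1]
  row3 -= -1·row1 → [0,0,1,3]
  row3 -= -1·row2 → [0,0,0,2]

L=[[1,0,0,0],[-2,1,0,0],[2,1,1,0],[-1,-1,-1,1]] U=[[-2,-2,0,2],[0,2,-1,-2],[0,0,-1,-1],[0,0,0,2]]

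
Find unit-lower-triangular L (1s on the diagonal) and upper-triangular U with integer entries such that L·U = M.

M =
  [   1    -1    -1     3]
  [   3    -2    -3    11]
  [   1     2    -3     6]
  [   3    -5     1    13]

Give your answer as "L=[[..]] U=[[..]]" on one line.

L=[[1,0,0,0],[3,1,0,0],[1,3,1,0],[3,-2,-2,1]] U=[[1,-1,-1,3],[0,1,0,2],[0,0,-2,-3],[0,0,0,2]]

  row1 -= 3·row0 → [0,1,0,2]
  row2 -= 1·row0 → [0,3,-2,3]
  row3 -= 3·row0 → [0,-2,4,4]
  row2 -= 3·row1 → [0,0,-2,-3]
  row3 -= -2·row1 → [0,0,4,8]
  row3 -= -2·row2 → [0,0,0,2]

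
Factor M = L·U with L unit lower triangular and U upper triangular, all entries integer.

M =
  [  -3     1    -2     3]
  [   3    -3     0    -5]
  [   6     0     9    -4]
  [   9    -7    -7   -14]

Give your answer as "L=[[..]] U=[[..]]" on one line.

  row1 -= -1·row0 → [0,-2,-2,-2]
  row2 -= -2·row0 → [0,2,5,2]
  row3 -= -3·row0 → [0,-4,-13,-5]
  row2 -= -1·row1 → [0,0,3,0]
  row3 -= 2·row1 → [0,0,-9,-1]
  row3 -= -3·row2 → [0,0,0,-1]

L=[[1,0,0,0],[-1,1,0,0],[-2,-1,1,0],[-3,2,-3,1]] U=[[-3,1,-2,3],[0,-2,-2,-2],[0,0,3,0],[0,0,0,-1]]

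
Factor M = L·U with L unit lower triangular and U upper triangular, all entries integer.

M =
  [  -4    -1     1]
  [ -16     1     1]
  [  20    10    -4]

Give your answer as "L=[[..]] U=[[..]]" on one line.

L=[[1,0,0],[4,1,0],[-5,1,1]] U=[[-4,-1,1],[0,5,-3],[0,0,4]]

  R1 -= 4·R0 → [0,5,-3]
  R2 -= -5·R0 → [0,5,1]
  R2 -= 1·R1 → [0,0,4]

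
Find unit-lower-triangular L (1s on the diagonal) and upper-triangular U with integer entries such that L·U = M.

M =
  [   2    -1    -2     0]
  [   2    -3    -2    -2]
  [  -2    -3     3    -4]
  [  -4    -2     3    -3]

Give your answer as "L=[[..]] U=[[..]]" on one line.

L=[[1,0,0,0],[1,1,0,0],[-1,2,1,0],[-2,2,-1,1]] U=[[2,-1,-2,0],[0,-2,0,-2],[0,0,1,0],[0,0,0,1]]

  row1 -= 1·row0 → [0,-2,0,-2]
  row2 -= -1·row0 → [0,-4,1,-4]
  row3 -= -2·row0 → [0,-4,-1,-3]
  row2 -= 2·row1 → [0,0,1,0]
  row3 -= 2·row1 → [0,0,-1,1]
  row3 -= -1·row2 → [0,0,0,1]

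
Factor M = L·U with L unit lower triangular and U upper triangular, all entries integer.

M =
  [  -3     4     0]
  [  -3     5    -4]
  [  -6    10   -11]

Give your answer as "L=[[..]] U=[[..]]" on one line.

L=[[1,0,0],[1,1,0],[2,2,1]] U=[[-3,4,0],[0,1,-4],[0,0,-3]]

  r1 -= 1·r0 → [0,1,-4]
  r2 -= 2·r0 → [0,2,-11]
  r2 -= 2·r1 → [0,0,-3]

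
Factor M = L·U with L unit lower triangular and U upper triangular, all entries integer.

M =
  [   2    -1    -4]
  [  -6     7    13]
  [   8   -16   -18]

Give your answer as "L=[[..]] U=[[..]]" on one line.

  row1 -= -3·row0 → [0,4,1]
  row2 -= 4·row0 → [0,-12,-2]
  row2 -= -3·row1 → [0,0,1]

L=[[1,0,0],[-3,1,0],[4,-3,1]] U=[[2,-1,-4],[0,4,1],[0,0,1]]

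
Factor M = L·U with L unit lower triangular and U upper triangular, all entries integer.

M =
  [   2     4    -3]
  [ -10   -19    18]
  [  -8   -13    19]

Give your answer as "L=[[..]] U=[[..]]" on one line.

  R1 -= -5·R0 → [0,1,3]
  R2 -= -4·R0 → [0,3,7]
  R2 -= 3·R1 → [0,0,-2]

L=[[1,0,0],[-5,1,0],[-4,3,1]] U=[[2,4,-3],[0,1,3],[0,0,-2]]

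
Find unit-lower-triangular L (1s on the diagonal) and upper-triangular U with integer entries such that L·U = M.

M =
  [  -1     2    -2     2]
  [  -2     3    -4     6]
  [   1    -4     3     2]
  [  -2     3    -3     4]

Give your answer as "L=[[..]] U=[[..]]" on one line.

  r1 -= 2·r0 → [0,-1,0,2]
  r2 -= -1·r0 → [0,-2,1,4]
  r3 -= 2·r0 → [0,-1,1,0]
  r2 -= 2·r1 → [0,0,1,0]
  r3 -= 1·r1 → [0,0,1,-2]
  r3 -= 1·r2 → [0,0,0,-2]

L=[[1,0,0,0],[2,1,0,0],[-1,2,1,0],[2,1,1,1]] U=[[-1,2,-2,2],[0,-1,0,2],[0,0,1,0],[0,0,0,-2]]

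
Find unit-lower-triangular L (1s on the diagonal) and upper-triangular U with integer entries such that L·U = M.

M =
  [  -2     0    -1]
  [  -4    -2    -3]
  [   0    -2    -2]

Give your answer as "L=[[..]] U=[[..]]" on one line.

  r1 -= 2·r0 → [0,-2,-1]
  r2 -= 0·r0 → [0,-2,-2]
  r2 -= 1·r1 → [0,0,-1]

L=[[1,0,0],[2,1,0],[0,1,1]] U=[[-2,0,-1],[0,-2,-1],[0,0,-1]]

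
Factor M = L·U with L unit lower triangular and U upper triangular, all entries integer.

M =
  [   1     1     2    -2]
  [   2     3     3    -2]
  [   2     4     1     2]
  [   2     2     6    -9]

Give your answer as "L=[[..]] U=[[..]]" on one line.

  row1 -= 2·row0 → [0,1,-1,2]
  row2 -= 2·row0 → [0,2,-3,6]
  row3 -= 2·row0 → [0,0,2,-5]
  row2 -= 2·row1 → [0,0,-1,2]
  row3 -= 0·row1 → [0,0,2,-5]
  row3 -= -2·row2 → [0,0,0,-1]

L=[[1,0,0,0],[2,1,0,0],[2,2,1,0],[2,0,-2,1]] U=[[1,1,2,-2],[0,1,-1,2],[0,0,-1,2],[0,0,0,-1]]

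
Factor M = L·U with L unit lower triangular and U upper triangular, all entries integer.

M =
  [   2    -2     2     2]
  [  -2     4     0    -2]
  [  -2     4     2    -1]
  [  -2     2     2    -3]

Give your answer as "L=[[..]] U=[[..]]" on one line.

L=[[1,0,0,0],[-1,1,0,0],[-1,1,1,0],[-1,0,2,1]] U=[[2,-2,2,2],[0,2,2,0],[0,0,2,1],[0,0,0,-3]]

  R1 -= -1·R0 → [0,2,2,0]
  R2 -= -1·R0 → [0,2,4,1]
  R3 -= -1·R0 → [0,0,4,-1]
  R2 -= 1·R1 → [0,0,2,1]
  R3 -= 0·R1 → [0,0,4,-1]
  R3 -= 2·R2 → [0,0,0,-3]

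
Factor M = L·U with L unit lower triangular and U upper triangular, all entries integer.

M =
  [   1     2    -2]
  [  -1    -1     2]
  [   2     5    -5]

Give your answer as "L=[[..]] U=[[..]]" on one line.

L=[[1,0,0],[-1,1,0],[2,1,1]] U=[[1,2,-2],[0,1,0],[0,0,-1]]

  r1 -= -1·r0 → [0,1,0]
  r2 -= 2·r0 → [0,1,-1]
  r2 -= 1·r1 → [0,0,-1]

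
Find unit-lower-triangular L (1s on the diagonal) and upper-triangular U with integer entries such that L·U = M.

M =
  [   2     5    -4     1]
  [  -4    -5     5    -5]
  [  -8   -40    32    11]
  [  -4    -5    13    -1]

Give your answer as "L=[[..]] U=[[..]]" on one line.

L=[[1,0,0,0],[-2,1,0,0],[-4,-4,1,0],[-2,1,2,1]] U=[[2,5,-4,1],[0,5,-3,-3],[0,0,4,3],[0,0,0,-2]]

  row1 -= -2·row0 → [0,5,-3,-3]
  row2 -= -4·row0 → [0,-20,16,15]
  row3 -= -2·row0 → [0,5,5,1]
  row2 -= -4·row1 → [0,0,4,3]
  row3 -= 1·row1 → [0,0,8,4]
  row3 -= 2·row2 → [0,0,0,-2]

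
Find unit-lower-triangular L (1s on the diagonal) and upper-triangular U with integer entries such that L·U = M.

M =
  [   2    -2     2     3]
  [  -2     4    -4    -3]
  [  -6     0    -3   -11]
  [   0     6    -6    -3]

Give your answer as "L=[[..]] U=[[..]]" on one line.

L=[[1,0,0,0],[-1,1,0,0],[-3,-3,1,0],[0,3,0,1]] U=[[2,-2,2,3],[0,2,-2,0],[0,0,-3,-2],[0,0,0,-3]]

  r1 -= -1·r0 → [0,2,-2,0]
  r2 -= -3·r0 → [0,-6,3,-2]
  r3 -= 0·r0 → [0,6,-6,-3]
  r2 -= -3·r1 → [0,0,-3,-2]
  r3 -= 3·r1 → [0,0,0,-3]
  r3 -= 0·r2 → [0,0,0,-3]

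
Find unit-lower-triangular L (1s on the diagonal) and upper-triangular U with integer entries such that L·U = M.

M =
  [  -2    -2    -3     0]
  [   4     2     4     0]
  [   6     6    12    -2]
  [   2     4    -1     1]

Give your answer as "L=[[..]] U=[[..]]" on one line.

  R1 -= -2·R0 → [0,-2,-2,0]
  R2 -= -3·R0 → [0,0,3,-2]
  R3 -= -1·R0 → [0,2,-4,1]
  R2 -= 0·R1 → [0,0,3,-2]
  R3 -= -1·R1 → [0,0,-6,1]
  R3 -= -2·R2 → [0,0,0,-3]

L=[[1,0,0,0],[-2,1,0,0],[-3,0,1,0],[-1,-1,-2,1]] U=[[-2,-2,-3,0],[0,-2,-2,0],[0,0,3,-2],[0,0,0,-3]]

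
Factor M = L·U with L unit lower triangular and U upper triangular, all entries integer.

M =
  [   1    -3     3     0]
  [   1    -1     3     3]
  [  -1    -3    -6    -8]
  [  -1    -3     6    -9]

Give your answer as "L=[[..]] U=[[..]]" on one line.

  row1 -= 1·row0 → [0,2,0,3]
  row2 -= -1·row0 → [0,-6,-3,-8]
  row3 -= -1·row0 → [0,-6,9,-9]
  row2 -= -3·row1 → [0,0,-3,1]
  row3 -= -3·row1 → [0,0,9,0]
  row3 -= -3·row2 → [0,0,0,3]

L=[[1,0,0,0],[1,1,0,0],[-1,-3,1,0],[-1,-3,-3,1]] U=[[1,-3,3,0],[0,2,0,3],[0,0,-3,1],[0,0,0,3]]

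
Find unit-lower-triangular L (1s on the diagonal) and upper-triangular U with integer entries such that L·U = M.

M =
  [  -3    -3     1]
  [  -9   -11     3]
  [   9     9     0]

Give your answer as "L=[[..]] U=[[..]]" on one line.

  R1 -= 3·R0 → [0,-2,0]
  R2 -= -3·R0 → [0,0,3]
  R2 -= 0·R1 → [0,0,3]

L=[[1,0,0],[3,1,0],[-3,0,1]] U=[[-3,-3,1],[0,-2,0],[0,0,3]]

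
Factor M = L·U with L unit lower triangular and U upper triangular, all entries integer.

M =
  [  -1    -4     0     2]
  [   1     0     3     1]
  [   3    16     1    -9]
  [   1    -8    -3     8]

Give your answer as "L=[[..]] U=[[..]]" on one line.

L=[[1,0,0,0],[-1,1,0,0],[-3,-1,1,0],[-1,3,-3,1]] U=[[-1,-4,0,2],[0,-4,3,3],[0,0,4,0],[0,0,0,1]]

  r1 -= -1·r0 → [0,-4,3,3]
  r2 -= -3·r0 → [0,4,1,-3]
  r3 -= -1·r0 → [0,-12,-3,10]
  r2 -= -1·r1 → [0,0,4,0]
  r3 -= 3·r1 → [0,0,-12,1]
  r3 -= -3·r2 → [0,0,0,1]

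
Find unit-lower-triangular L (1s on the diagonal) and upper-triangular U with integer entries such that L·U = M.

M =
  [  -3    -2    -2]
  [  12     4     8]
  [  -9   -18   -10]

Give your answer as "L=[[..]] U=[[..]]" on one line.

  row1 -= -4·row0 → [0,-4,0]
  row2 -= 3·row0 → [0,-12,-4]
  row2 -= 3·row1 → [0,0,-4]

L=[[1,0,0],[-4,1,0],[3,3,1]] U=[[-3,-2,-2],[0,-4,0],[0,0,-4]]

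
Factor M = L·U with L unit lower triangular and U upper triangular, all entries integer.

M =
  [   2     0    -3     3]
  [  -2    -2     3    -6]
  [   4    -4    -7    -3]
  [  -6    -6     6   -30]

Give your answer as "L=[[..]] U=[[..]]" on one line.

L=[[1,0,0,0],[-1,1,0,0],[2,2,1,0],[-3,3,3,1]] U=[[2,0,-3,3],[0,-2,0,-3],[0,0,-1,-3],[0,0,0,-3]]

  row1 -= -1·row0 → [0,-2,0,-3]
  row2 -= 2·row0 → [0,-4,-1,-9]
  row3 -= -3·row0 → [0,-6,-3,-21]
  row2 -= 2·row1 → [0,0,-1,-3]
  row3 -= 3·row1 → [0,0,-3,-12]
  row3 -= 3·row2 → [0,0,0,-3]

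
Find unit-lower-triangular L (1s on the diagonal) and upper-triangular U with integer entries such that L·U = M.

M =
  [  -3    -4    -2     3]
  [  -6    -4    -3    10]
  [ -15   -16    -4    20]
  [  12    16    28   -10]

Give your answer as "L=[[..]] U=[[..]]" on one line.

L=[[1,0,0,0],[2,1,0,0],[5,1,1,0],[-4,0,4,1]] U=[[-3,-4,-2,3],[0,4,1,4],[0,0,5,1],[0,0,0,-2]]

  row1 -= 2·row0 → [0,4,1,4]
  row2 -= 5·row0 → [0,4,6,5]
  row3 -= -4·row0 → [0,0,20,2]
  row2 -= 1·row1 → [0,0,5,1]
  row3 -= 0·row1 → [0,0,20,2]
  row3 -= 4·row2 → [0,0,0,-2]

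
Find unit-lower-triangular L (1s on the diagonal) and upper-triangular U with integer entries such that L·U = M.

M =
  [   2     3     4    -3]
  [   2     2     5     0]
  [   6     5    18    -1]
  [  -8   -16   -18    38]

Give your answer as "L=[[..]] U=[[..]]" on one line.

L=[[1,0,0,0],[1,1,0,0],[3,4,1,0],[-4,4,-3,1]] U=[[2,3,4,-3],[0,-1,1,3],[0,0,2,-4],[0,0,0,2]]

  R1 -= 1·R0 → [0,-1,1,3]
  R2 -= 3·R0 → [0,-4,6,8]
  R3 -= -4·R0 → [0,-4,-2,26]
  R2 -= 4·R1 → [0,0,2,-4]
  R3 -= 4·R1 → [0,0,-6,14]
  R3 -= -3·R2 → [0,0,0,2]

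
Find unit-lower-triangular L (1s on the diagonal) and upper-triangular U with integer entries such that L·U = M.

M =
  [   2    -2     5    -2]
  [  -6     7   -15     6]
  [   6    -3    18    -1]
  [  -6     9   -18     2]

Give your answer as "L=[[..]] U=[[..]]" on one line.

L=[[1,0,0,0],[-3,1,0,0],[3,3,1,0],[-3,3,-1,1]] U=[[2,-2,5,-2],[0,1,0,0],[0,0,3,5],[0,0,0,1]]

  row1 -= -3·row0 → [0,1,0,0]
  row2 -= 3·row0 → [0,3,3,5]
  row3 -= -3·row0 → [0,3,-3,-4]
  row2 -= 3·row1 → [0,0,3,5]
  row3 -= 3·row1 → [0,0,-3,-4]
  row3 -= -1·row2 → [0,0,0,1]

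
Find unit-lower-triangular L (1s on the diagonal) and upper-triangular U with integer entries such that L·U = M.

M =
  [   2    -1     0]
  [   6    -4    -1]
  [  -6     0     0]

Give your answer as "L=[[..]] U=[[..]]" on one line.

L=[[1,0,0],[3,1,0],[-3,3,1]] U=[[2,-1,0],[0,-1,-1],[0,0,3]]

  R1 -= 3·R0 → [0,-1,-1]
  R2 -= -3·R0 → [0,-3,0]
  R2 -= 3·R1 → [0,0,3]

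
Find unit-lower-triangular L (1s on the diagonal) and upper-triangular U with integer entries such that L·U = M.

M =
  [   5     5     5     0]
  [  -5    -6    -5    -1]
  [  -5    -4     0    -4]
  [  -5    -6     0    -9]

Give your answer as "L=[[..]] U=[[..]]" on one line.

L=[[1,0,0,0],[-1,1,0,0],[-1,-1,1,0],[-1,1,1,1]] U=[[5,5,5,0],[0,-1,0,-1],[0,0,5,-5],[0,0,0,-3]]

  R1 -= -1·R0 → [0,-1,0,-1]
  R2 -= -1·R0 → [0,1,5,-4]
  R3 -= -1·R0 → [0,-1,5,-9]
  R2 -= -1·R1 → [0,0,5,-5]
  R3 -= 1·R1 → [0,0,5,-8]
  R3 -= 1·R2 → [0,0,0,-3]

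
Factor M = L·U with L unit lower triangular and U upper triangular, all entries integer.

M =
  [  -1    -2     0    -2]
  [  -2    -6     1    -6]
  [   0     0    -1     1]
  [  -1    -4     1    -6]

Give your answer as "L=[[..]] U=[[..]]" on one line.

L=[[1,0,0,0],[2,1,0,0],[0,0,1,0],[1,1,0,1]] U=[[-1,-2,0,-2],[0,-2,1,-2],[0,0,-1,1],[0,0,0,-2]]

  r1 -= 2·r0 → [0,-2,1,-2]
  r2 -= 0·r0 → [0,0,-1,1]
  r3 -= 1·r0 → [0,-2,1,-4]
  r2 -= 0·r1 → [0,0,-1,1]
  r3 -= 1·r1 → [0,0,0,-2]
  r3 -= 0·r2 → [0,0,0,-2]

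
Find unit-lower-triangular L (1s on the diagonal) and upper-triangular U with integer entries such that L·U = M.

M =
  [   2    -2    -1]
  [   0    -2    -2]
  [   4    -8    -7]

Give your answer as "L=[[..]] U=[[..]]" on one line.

  R1 -= 0·R0 → [0,-2,-2]
  R2 -= 2·R0 → [0,-4,-5]
  R2 -= 2·R1 → [0,0,-1]

L=[[1,0,0],[0,1,0],[2,2,1]] U=[[2,-2,-1],[0,-2,-2],[0,0,-1]]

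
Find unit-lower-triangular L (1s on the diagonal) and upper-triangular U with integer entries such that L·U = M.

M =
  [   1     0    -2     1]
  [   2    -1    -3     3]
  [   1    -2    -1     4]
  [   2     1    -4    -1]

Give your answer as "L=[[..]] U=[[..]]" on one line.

  r1 -= 2·r0 → [0,-1,1,1]
  r2 -= 1·r0 → [0,-2,1,3]
  r3 -= 2·r0 → [0,1,0,-3]
  r2 -= 2·r1 → [0,0,-1,1]
  r3 -= -1·r1 → [0,0,1,-2]
  r3 -= -1·r2 → [0,0,0,-1]

L=[[1,0,0,0],[2,1,0,0],[1,2,1,0],[2,-1,-1,1]] U=[[1,0,-2,1],[0,-1,1,1],[0,0,-1,1],[0,0,0,-1]]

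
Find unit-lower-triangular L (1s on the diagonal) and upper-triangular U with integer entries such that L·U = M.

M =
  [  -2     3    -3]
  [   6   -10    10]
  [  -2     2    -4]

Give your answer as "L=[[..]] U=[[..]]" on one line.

  r1 -= -3·r0 → [0,-1,1]
  r2 -= 1·r0 → [0,-1,-1]
  r2 -= 1·r1 → [0,0,-2]

L=[[1,0,0],[-3,1,0],[1,1,1]] U=[[-2,3,-3],[0,-1,1],[0,0,-2]]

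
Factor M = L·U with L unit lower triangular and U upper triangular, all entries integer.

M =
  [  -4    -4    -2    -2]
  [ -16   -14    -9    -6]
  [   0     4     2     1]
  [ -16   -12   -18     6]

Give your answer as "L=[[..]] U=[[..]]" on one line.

L=[[1,0,0,0],[4,1,0,0],[0,2,1,0],[4,2,-2,1]] U=[[-4,-4,-2,-2],[0,2,-1,2],[0,0,4,-3],[0,0,0,4]]

  row1 -= 4·row0 → [0,2,-1,2]
  row2 -= 0·row0 → [0,4,2,1]
  row3 -= 4·row0 → [0,4,-10,14]
  row2 -= 2·row1 → [0,0,4,-3]
  row3 -= 2·row1 → [0,0,-8,10]
  row3 -= -2·row2 → [0,0,0,4]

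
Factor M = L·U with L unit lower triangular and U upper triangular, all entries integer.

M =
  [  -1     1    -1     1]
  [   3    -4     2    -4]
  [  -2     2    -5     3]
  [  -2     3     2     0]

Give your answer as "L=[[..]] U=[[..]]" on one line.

  row1 -= -3·row0 → [0,-1,-1,-1]
  row2 -= 2·row0 → [0,0,-3,1]
  row3 -= 2·row0 → [0,1,4,-2]
  row2 -= 0·row1 → [0,0,-3,1]
  row3 -= -1·row1 → [0,0,3,-3]
  row3 -= -1·row2 → [0,0,0,-2]

L=[[1,0,0,0],[-3,1,0,0],[2,0,1,0],[2,-1,-1,1]] U=[[-1,1,-1,1],[0,-1,-1,-1],[0,0,-3,1],[0,0,0,-2]]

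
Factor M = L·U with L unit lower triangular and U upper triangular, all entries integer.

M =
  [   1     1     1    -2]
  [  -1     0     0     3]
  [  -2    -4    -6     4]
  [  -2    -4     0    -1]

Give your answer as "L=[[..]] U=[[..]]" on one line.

L=[[1,0,0,0],[-1,1,0,0],[-2,-2,1,0],[-2,-2,-2,1]] U=[[1,1,1,-2],[0,1,1,1],[0,0,-2,2],[0,0,0,1]]

  row1 -= -1·row0 → [0,1,1,1]
  row2 -= -2·row0 → [0,-2,-4,0]
  row3 -= -2·row0 → [0,-2,2,-5]
  row2 -= -2·row1 → [0,0,-2,2]
  row3 -= -2·row1 → [0,0,4,-3]
  row3 -= -2·row2 → [0,0,0,1]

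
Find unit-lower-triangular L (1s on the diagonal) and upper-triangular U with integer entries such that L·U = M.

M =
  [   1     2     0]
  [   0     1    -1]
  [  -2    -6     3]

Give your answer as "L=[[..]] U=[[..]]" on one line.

  row1 -= 0·row0 → [0,1,-1]
  row2 -= -2·row0 → [0,-2,3]
  row2 -= -2·row1 → [0,0,1]

L=[[1,0,0],[0,1,0],[-2,-2,1]] U=[[1,2,0],[0,1,-1],[0,0,1]]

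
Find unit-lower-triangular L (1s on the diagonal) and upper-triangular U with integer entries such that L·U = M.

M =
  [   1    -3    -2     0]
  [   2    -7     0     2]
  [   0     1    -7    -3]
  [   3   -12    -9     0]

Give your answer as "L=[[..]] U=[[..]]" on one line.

L=[[1,0,0,0],[2,1,0,0],[0,-1,1,0],[3,3,5,1]] U=[[1,-3,-2,0],[0,-1,4,2],[0,0,-3,-1],[0,0,0,-1]]

  R1 -= 2·R0 → [0,-1,4,2]
  R2 -= 0·R0 → [0,1,-7,-3]
  R3 -= 3·R0 → [0,-3,-3,0]
  R2 -= -1·R1 → [0,0,-3,-1]
  R3 -= 3·R1 → [0,0,-15,-6]
  R3 -= 5·R2 → [0,0,0,-1]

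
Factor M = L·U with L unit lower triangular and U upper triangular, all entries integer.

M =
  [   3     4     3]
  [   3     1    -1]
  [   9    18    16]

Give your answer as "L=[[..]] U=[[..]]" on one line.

L=[[1,0,0],[1,1,0],[3,-2,1]] U=[[3,4,3],[0,-3,-4],[0,0,-1]]

  row1 -= 1·row0 → [0,-3,-4]
  row2 -= 3·row0 → [0,6,7]
  row2 -= -2·row1 → [0,0,-1]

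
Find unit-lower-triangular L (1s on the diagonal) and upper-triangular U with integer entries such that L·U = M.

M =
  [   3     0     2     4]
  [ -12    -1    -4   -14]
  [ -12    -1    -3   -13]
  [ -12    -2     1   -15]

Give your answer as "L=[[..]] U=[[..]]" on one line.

  R1 -= -4·R0 → [0,-1,4,2]
  R2 -= -4·R0 → [0,-1,5,3]
  R3 -= -4·R0 → [0,-2,9,1]
  R2 -= 1·R1 → [0,0,1,1]
  R3 -= 2·R1 → [0,0,1,-3]
  R3 -= 1·R2 → [0,0,0,-4]

L=[[1,0,0,0],[-4,1,0,0],[-4,1,1,0],[-4,2,1,1]] U=[[3,0,2,4],[0,-1,4,2],[0,0,1,1],[0,0,0,-4]]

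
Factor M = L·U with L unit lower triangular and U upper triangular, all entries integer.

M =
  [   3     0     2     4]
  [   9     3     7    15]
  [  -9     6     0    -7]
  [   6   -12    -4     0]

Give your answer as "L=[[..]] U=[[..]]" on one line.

L=[[1,0,0,0],[3,1,0,0],[-3,2,1,0],[2,-4,-1,1]] U=[[3,0,2,4],[0,3,1,3],[0,0,4,-1],[0,0,0,3]]

  row1 -= 3·row0 → [0,3,1,3]
  row2 -= -3·row0 → [0,6,6,5]
  row3 -= 2·row0 → [0,-12,-8,-8]
  row2 -= 2·row1 → [0,0,4,-1]
  row3 -= -4·row1 → [0,0,-4,4]
  row3 -= -1·row2 → [0,0,0,3]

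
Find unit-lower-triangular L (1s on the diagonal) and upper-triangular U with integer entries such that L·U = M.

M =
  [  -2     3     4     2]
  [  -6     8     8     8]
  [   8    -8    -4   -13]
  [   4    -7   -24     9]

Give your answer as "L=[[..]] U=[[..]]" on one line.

L=[[1,0,0,0],[3,1,0,0],[-4,-4,1,0],[-2,1,3,1]] U=[[-2,3,4,2],[0,-1,-4,2],[0,0,-4,3],[0,0,0,2]]

  R1 -= 3·R0 → [0,-1,-4,2]
  R2 -= -4·R0 → [0,4,12,-5]
  R3 -= -2·R0 → [0,-1,-16,13]
  R2 -= -4·R1 → [0,0,-4,3]
  R3 -= 1·R1 → [0,0,-12,11]
  R3 -= 3·R2 → [0,0,0,2]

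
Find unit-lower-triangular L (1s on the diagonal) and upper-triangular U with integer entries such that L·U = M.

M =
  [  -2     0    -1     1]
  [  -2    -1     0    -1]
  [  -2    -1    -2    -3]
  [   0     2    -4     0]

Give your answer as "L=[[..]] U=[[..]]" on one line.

L=[[1,0,0,0],[1,1,0,0],[1,1,1,0],[0,-2,1,1]] U=[[-2,0,-1,1],[0,-1,1,-2],[0,0,-2,-2],[0,0,0,-2]]

  row1 -= 1·row0 → [0,-1,1,-2]
  row2 -= 1·row0 → [0,-1,-1,-4]
  row3 -= 0·row0 → [0,2,-4,0]
  row2 -= 1·row1 → [0,0,-2,-2]
  row3 -= -2·row1 → [0,0,-2,-4]
  row3 -= 1·row2 → [0,0,0,-2]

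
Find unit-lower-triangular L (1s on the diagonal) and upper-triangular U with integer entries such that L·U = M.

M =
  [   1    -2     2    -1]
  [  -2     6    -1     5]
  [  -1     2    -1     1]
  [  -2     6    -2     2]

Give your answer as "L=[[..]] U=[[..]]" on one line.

L=[[1,0,0,0],[-2,1,0,0],[-1,0,1,0],[-2,1,-1,1]] U=[[1,-2,2,-1],[0,2,3,3],[0,0,1,0],[0,0,0,-3]]

  r1 -= -2·r0 → [0,2,3,3]
  r2 -= -1·r0 → [0,0,1,0]
  r3 -= -2·r0 → [0,2,2,0]
  r2 -= 0·r1 → [0,0,1,0]
  r3 -= 1·r1 → [0,0,-1,-3]
  r3 -= -1·r2 → [0,0,0,-3]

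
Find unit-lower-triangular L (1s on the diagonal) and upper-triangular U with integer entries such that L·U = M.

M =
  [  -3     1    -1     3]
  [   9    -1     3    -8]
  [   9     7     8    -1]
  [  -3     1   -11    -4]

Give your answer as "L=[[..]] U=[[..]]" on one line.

L=[[1,0,0,0],[-3,1,0,0],[-3,5,1,0],[1,0,-2,1]] U=[[-3,1,-1,3],[0,2,0,1],[0,0,5,3],[0,0,0,-1]]

  R1 -= -3·R0 → [0,2,0,1]
  R2 -= -3·R0 → [0,10,5,8]
  R3 -= 1·R0 → [0,0,-10,-7]
  R2 -= 5·R1 → [0,0,5,3]
  R3 -= 0·R1 → [0,0,-10,-7]
  R3 -= -2·R2 → [0,0,0,-1]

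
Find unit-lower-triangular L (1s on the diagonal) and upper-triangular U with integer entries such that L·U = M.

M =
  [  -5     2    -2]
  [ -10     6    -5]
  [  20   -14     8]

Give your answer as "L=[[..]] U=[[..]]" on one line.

  row1 -= 2·row0 → [0,2,-1]
  row2 -= -4·row0 → [0,-6,0]
  row2 -= -3·row1 → [0,0,-3]

L=[[1,0,0],[2,1,0],[-4,-3,1]] U=[[-5,2,-2],[0,2,-1],[0,0,-3]]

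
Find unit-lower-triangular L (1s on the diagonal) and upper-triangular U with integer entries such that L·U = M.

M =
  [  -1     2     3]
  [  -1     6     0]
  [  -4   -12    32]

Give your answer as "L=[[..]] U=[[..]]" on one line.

  r1 -= 1·r0 → [0,4,-3]
  r2 -= 4·r0 → [0,-20,20]
  r2 -= -5·r1 → [0,0,5]

L=[[1,0,0],[1,1,0],[4,-5,1]] U=[[-1,2,3],[0,4,-3],[0,0,5]]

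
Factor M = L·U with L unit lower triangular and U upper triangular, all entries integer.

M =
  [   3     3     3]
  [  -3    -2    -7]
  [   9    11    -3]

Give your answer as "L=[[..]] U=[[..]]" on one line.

L=[[1,0,0],[-1,1,0],[3,2,1]] U=[[3,3,3],[0,1,-4],[0,0,-4]]

  R1 -= -1·R0 → [0,1,-4]
  R2 -= 3·R0 → [0,2,-12]
  R2 -= 2·R1 → [0,0,-4]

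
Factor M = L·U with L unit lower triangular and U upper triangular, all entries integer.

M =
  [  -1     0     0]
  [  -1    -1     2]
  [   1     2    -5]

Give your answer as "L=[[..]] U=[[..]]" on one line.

L=[[1,0,0],[1,1,0],[-1,-2,1]] U=[[-1,0,0],[0,-1,2],[0,0,-1]]

  R1 -= 1·R0 → [0,-1,2]
  R2 -= -1·R0 → [0,2,-5]
  R2 -= -2·R1 → [0,0,-1]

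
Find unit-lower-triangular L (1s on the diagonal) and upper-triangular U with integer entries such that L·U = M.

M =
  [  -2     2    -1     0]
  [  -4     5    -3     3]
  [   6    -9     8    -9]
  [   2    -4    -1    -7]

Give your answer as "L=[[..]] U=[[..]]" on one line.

L=[[1,0,0,0],[2,1,0,0],[-3,-3,1,0],[-1,-2,-2,1]] U=[[-2,2,-1,0],[0,1,-1,3],[0,0,2,0],[0,0,0,-1]]

  R1 -= 2·R0 → [0,1,-1,3]
  R2 -= -3·R0 → [0,-3,5,-9]
  R3 -= -1·R0 → [0,-2,-2,-7]
  R2 -= -3·R1 → [0,0,2,0]
  R3 -= -2·R1 → [0,0,-4,-1]
  R3 -= -2·R2 → [0,0,0,-1]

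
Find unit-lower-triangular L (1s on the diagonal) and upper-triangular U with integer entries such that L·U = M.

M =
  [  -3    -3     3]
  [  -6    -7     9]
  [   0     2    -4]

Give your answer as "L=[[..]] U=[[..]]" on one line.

L=[[1,0,0],[2,1,0],[0,-2,1]] U=[[-3,-3,3],[0,-1,3],[0,0,2]]

  r1 -= 2·r0 → [0,-1,3]
  r2 -= 0·r0 → [0,2,-4]
  r2 -= -2·r1 → [0,0,2]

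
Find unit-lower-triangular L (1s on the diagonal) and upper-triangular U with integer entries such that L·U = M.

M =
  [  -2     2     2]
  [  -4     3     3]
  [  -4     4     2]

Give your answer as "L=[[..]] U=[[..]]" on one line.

L=[[1,0,0],[2,1,0],[2,0,1]] U=[[-2,2,2],[0,-1,-1],[0,0,-2]]

  r1 -= 2·r0 → [0,-1,-1]
  r2 -= 2·r0 → [0,0,-2]
  r2 -= 0·r1 → [0,0,-2]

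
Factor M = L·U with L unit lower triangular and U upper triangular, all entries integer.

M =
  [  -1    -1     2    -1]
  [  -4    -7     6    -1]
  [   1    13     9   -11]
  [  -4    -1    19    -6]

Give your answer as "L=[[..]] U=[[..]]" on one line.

L=[[1,0,0,0],[4,1,0,0],[-1,-4,1,0],[4,-1,3,1]] U=[[-1,-1,2,-1],[0,-3,-2,3],[0,0,3,0],[0,0,0,1]]

  row1 -= 4·row0 → [0,-3,-2,3]
  row2 -= -1·row0 → [0,12,11,-12]
  row3 -= 4·row0 → [0,3,11,-2]
  row2 -= -4·row1 → [0,0,3,0]
  row3 -= -1·row1 → [0,0,9,1]
  row3 -= 3·row2 → [0,0,0,1]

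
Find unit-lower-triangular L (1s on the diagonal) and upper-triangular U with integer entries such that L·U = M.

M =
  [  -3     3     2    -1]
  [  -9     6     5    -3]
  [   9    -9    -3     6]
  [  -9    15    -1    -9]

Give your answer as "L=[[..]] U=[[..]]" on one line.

  r1 -= 3·r0 → [0,-3,-1,0]
  r2 -= -3·r0 → [0,0,3,3]
  r3 -= 3·r0 → [0,6,-7,-6]
  r2 -= 0·r1 → [0,0,3,3]
  r3 -= -2·r1 → [0,0,-9,-6]
  r3 -= -3·r2 → [0,0,0,3]

L=[[1,0,0,0],[3,1,0,0],[-3,0,1,0],[3,-2,-3,1]] U=[[-3,3,2,-1],[0,-3,-1,0],[0,0,3,3],[0,0,0,3]]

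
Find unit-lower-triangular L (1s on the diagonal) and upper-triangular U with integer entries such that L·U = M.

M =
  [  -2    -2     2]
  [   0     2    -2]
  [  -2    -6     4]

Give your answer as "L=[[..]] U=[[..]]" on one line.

L=[[1,0,0],[0,1,0],[1,-2,1]] U=[[-2,-2,2],[0,2,-2],[0,0,-2]]

  r1 -= 0·r0 → [0,2,-2]
  r2 -= 1·r0 → [0,-4,2]
  r2 -= -2·r1 → [0,0,-2]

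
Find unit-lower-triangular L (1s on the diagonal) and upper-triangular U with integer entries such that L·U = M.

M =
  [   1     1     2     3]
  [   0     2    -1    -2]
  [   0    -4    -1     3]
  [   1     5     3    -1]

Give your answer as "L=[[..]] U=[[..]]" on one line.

L=[[1,0,0,0],[0,1,0,0],[0,-2,1,0],[1,2,-1,1]] U=[[1,1,2,3],[0,2,-1,-2],[0,0,-3,-1],[0,0,0,-1]]

  row1 -= 0·row0 → [0,2,-1,-2]
  row2 -= 0·row0 → [0,-4,-1,3]
  row3 -= 1·row0 → [0,4,1,-4]
  row2 -= -2·row1 → [0,0,-3,-1]
  row3 -= 2·row1 → [0,0,3,0]
  row3 -= -1·row2 → [0,0,0,-1]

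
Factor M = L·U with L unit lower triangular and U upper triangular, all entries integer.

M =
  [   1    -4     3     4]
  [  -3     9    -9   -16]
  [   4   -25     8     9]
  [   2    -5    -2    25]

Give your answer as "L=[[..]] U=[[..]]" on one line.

  row1 -= -3·row0 → [0,-3,0,-4]
  row2 -= 4·row0 → [0,-9,-4,-7]
  row3 -= 2·row0 → [0,3,-8,17]
  row2 -= 3·row1 → [0,0,-4,5]
  row3 -= -1·row1 → [0,0,-8,13]
  row3 -= 2·row2 → [0,0,0,3]

L=[[1,0,0,0],[-3,1,0,0],[4,3,1,0],[2,-1,2,1]] U=[[1,-4,3,4],[0,-3,0,-4],[0,0,-4,5],[0,0,0,3]]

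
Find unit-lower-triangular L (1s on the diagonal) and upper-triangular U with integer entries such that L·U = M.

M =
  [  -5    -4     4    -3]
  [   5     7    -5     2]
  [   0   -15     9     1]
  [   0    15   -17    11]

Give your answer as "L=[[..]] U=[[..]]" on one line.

L=[[1,0,0,0],[-1,1,0,0],[0,-5,1,0],[0,5,-3,1]] U=[[-5,-4,4,-3],[0,3,-1,-1],[0,0,4,-4],[0,0,0,4]]

  row1 -= -1·row0 → [0,3,-1,-1]
  row2 -= 0·row0 → [0,-15,9,1]
  row3 -= 0·row0 → [0,15,-17,11]
  row2 -= -5·row1 → [0,0,4,-4]
  row3 -= 5·row1 → [0,0,-12,16]
  row3 -= -3·row2 → [0,0,0,4]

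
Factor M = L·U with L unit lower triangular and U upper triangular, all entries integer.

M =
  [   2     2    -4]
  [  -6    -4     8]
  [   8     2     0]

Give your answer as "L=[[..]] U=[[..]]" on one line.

  r1 -= -3·r0 → [0,2,-4]
  r2 -= 4·r0 → [0,-6,16]
  r2 -= -3·r1 → [0,0,4]

L=[[1,0,0],[-3,1,0],[4,-3,1]] U=[[2,2,-4],[0,2,-4],[0,0,4]]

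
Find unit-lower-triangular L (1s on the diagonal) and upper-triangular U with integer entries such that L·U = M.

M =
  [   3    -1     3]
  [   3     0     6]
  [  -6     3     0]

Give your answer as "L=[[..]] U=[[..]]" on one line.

L=[[1,0,0],[1,1,0],[-2,1,1]] U=[[3,-1,3],[0,1,3],[0,0,3]]

  r1 -= 1·r0 → [0,1,3]
  r2 -= -2·r0 → [0,1,6]
  r2 -= 1·r1 → [0,0,3]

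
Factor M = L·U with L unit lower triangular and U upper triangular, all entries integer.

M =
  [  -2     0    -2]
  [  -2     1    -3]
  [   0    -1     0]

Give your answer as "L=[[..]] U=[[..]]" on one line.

L=[[1,0,0],[1,1,0],[0,-1,1]] U=[[-2,0,-2],[0,1,-1],[0,0,-1]]

  R1 -= 1·R0 → [0,1,-1]
  R2 -= 0·R0 → [0,-1,0]
  R2 -= -1·R1 → [0,0,-1]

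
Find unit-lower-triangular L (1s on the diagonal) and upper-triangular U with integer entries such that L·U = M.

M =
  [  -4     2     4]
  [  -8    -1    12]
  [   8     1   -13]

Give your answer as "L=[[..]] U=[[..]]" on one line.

  row1 -= 2·row0 → [0,-5,4]
  row2 -= -2·row0 → [0,5,-5]
  row2 -= -1·row1 → [0,0,-1]

L=[[1,0,0],[2,1,0],[-2,-1,1]] U=[[-4,2,4],[0,-5,4],[0,0,-1]]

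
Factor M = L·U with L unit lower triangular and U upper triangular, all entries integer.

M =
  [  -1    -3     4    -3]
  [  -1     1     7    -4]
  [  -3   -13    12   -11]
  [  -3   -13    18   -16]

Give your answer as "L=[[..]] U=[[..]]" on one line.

L=[[1,0,0,0],[1,1,0,0],[3,-1,1,0],[3,-1,3,1]] U=[[-1,-3,4,-3],[0,4,3,-1],[0,0,3,-3],[0,0,0,1]]

  row1 -= 1·row0 → [0,4,3,-1]
  row2 -= 3·row0 → [0,-4,0,-2]
  row3 -= 3·row0 → [0,-4,6,-7]
  row2 -= -1·row1 → [0,0,3,-3]
  row3 -= -1·row1 → [0,0,9,-8]
  row3 -= 3·row2 → [0,0,0,1]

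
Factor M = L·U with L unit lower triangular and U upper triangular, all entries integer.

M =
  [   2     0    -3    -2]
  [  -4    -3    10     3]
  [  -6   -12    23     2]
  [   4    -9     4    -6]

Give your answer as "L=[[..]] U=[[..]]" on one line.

  R1 -= -2·R0 → [0,-3,4,-1]
  R2 -= -3·R0 → [0,-12,14,-4]
  R3 -= 2·R0 → [0,-9,10,-2]
  R2 -= 4·R1 → [0,0,-2,0]
  R3 -= 3·R1 → [0,0,-2,1]
  R3 -= 1·R2 → [0,0,0,1]

L=[[1,0,0,0],[-2,1,0,0],[-3,4,1,0],[2,3,1,1]] U=[[2,0,-3,-2],[0,-3,4,-1],[0,0,-2,0],[0,0,0,1]]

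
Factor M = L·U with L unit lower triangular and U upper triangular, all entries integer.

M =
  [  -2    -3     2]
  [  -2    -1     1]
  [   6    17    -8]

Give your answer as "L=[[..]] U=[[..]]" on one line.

L=[[1,0,0],[1,1,0],[-3,4,1]] U=[[-2,-3,2],[0,2,-1],[0,0,2]]

  R1 -= 1·R0 → [0,2,-1]
  R2 -= -3·R0 → [0,8,-2]
  R2 -= 4·R1 → [0,0,2]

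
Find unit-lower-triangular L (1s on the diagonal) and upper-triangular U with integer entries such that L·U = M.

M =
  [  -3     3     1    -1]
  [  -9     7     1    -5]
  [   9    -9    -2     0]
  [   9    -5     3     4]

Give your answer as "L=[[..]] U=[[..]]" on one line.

  row1 -= 3·row0 → [0,-2,-2,-2]
  row2 -= -3·row0 → [0,0,1,-3]
  row3 -= -3·row0 → [0,4,6,1]
  row2 -= 0·row1 → [0,0,1,-3]
  row3 -= -2·row1 → [0,0,2,-3]
  row3 -= 2·row2 → [0,0,0,3]

L=[[1,0,0,0],[3,1,0,0],[-3,0,1,0],[-3,-2,2,1]] U=[[-3,3,1,-1],[0,-2,-2,-2],[0,0,1,-3],[0,0,0,3]]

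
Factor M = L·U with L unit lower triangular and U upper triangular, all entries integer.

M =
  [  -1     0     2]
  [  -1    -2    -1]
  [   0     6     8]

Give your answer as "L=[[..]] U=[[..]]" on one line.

  R1 -= 1·R0 → [0,-2,-3]
  R2 -= 0·R0 → [0,6,8]
  R2 -= -3·R1 → [0,0,-1]

L=[[1,0,0],[1,1,0],[0,-3,1]] U=[[-1,0,2],[0,-2,-3],[0,0,-1]]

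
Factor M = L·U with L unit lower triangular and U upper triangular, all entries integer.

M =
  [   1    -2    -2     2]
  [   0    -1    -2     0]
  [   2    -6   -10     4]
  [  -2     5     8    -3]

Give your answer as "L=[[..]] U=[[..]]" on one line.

  r1 -= 0·r0 → [0,-1,-2,0]
  r2 -= 2·r0 → [0,-2,-6,0]
  r3 -= -2·r0 → [0,1,4,1]
  r2 -= 2·r1 → [0,0,-2,0]
  r3 -= -1·r1 → [0,0,2,1]
  r3 -= -1·r2 → [0,0,0,1]

L=[[1,0,0,0],[0,1,0,0],[2,2,1,0],[-2,-1,-1,1]] U=[[1,-2,-2,2],[0,-1,-2,0],[0,0,-2,0],[0,0,0,1]]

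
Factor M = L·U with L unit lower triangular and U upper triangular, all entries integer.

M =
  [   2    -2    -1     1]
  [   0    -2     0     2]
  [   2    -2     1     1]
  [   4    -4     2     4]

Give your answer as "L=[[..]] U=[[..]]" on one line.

  R1 -= 0·R0 → [0,-2,0,2]
  R2 -= 1·R0 → [0,0,2,0]
  R3 -= 2·R0 → [0,0,4,2]
  R2 -= 0·R1 → [0,0,2,0]
  R3 -= 0·R1 → [0,0,4,2]
  R3 -= 2·R2 → [0,0,0,2]

L=[[1,0,0,0],[0,1,0,0],[1,0,1,0],[2,0,2,1]] U=[[2,-2,-1,1],[0,-2,0,2],[0,0,2,0],[0,0,0,2]]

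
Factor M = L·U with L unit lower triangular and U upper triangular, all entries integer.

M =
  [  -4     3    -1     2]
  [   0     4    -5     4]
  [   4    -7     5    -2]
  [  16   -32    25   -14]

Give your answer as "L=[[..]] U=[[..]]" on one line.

  R1 -= 0·R0 → [0,4,-5,4]
  R2 -= -1·R0 → [0,-4,4,0]
  R3 -= -4·R0 → [0,-20,21,-6]
  R2 -= -1·R1 → [0,0,-1,4]
  R3 -= -5·R1 → [0,0,-4,14]
  R3 -= 4·R2 → [0,0,0,-2]

L=[[1,0,0,0],[0,1,0,0],[-1,-1,1,0],[-4,-5,4,1]] U=[[-4,3,-1,2],[0,4,-5,4],[0,0,-1,4],[0,0,0,-2]]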